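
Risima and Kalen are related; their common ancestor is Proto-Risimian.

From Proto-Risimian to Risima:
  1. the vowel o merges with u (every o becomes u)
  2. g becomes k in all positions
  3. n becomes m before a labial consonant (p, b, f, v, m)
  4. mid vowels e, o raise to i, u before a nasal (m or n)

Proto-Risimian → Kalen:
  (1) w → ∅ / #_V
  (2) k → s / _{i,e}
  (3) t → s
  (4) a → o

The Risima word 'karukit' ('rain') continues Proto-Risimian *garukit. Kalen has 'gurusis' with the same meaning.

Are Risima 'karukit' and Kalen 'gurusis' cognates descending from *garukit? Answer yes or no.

Derive the expected Kalen reflex of *garukit:
Kalen: start from *garukit.
  rule 1: no change — garukit
  rule 2 (palatalisation): garukit → garusit
  rule 3 (unconditioned shift): garusit → garusis
  rule 4 (vowel merger): garusis → gorusis
  ⇒ Kalen gorusis
The regular Kalen reflex would be 'gorusis', but the attested form is 'gurusis'. The correspondence is irregular, so they are not cognates (the Kalen form has a different source).

no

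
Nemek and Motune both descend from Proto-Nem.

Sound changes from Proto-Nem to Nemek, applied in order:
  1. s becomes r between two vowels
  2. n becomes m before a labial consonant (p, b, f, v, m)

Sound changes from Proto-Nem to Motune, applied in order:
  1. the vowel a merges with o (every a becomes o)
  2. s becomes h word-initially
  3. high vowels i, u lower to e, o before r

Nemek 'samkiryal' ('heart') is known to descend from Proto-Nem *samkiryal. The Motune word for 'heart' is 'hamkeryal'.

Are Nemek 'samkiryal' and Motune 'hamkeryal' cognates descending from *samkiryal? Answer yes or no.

no

Derive the expected Motune reflex of *samkiryal:
Motune: *samkiryal
  samkiryal → somkiryol   [vowel merger]
  somkiryol → homkiryol   [debuccalisation]
  homkiryol → homkeryol   [pre-rhotic lowering]
  giving Motune homkeryol.
The regular Motune reflex would be 'homkeryol', but the attested form is 'hamkeryal'. The correspondence is irregular, so they are not cognates (the Motune form has a different source).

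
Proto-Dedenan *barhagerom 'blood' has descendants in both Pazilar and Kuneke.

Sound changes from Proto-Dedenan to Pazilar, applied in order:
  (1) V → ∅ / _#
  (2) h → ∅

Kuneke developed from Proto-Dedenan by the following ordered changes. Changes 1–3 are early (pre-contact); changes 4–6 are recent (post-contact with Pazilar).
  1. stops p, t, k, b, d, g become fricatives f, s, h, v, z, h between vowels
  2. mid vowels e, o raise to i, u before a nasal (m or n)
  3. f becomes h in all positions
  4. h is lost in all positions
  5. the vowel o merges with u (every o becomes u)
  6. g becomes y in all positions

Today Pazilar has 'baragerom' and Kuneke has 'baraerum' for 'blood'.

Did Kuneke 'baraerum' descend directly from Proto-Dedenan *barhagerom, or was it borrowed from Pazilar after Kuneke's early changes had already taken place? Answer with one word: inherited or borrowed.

inherited

If inherited, *barhagerom would pass through all of Kuneke's changes:
Kuneke: *barhagerom
  barhagerom → barhaherom   [intervocalic lenition]
  barhaherom → barhaherum   [pre-nasal raising]
  barhaherum (rule 3 does not apply)
  barhaherum → baraerum   [h-loss]
  baraerum (rule 5 does not apply)
  baraerum (rule 6 does not apply)
  giving Kuneke baraerum.
If borrowed from Pazilar 'baragerom' after the early changes, it would undergo only the recent ones:
  rule 4 (h-loss): no change (baragerom)
  rule 5 (vowel merger): baragerom → baragerum
  rule 6 (unconditioned shift): baragerum → barayerum
  ⇒ as a loan: barayerum
Kuneke 'baraerum' matches the inherited outcome exactly, so it is an inherited cognate, not a loan.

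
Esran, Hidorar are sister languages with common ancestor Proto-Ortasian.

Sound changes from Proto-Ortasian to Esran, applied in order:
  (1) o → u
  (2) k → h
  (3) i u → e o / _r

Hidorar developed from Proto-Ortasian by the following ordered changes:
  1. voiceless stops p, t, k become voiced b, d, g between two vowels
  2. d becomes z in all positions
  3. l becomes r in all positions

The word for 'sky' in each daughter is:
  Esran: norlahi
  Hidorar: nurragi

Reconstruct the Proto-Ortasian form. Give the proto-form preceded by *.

*nurlaki

Position 2: Esran has o, Hidorar has u. Hidorar preserves u here (none of its changes turn any other segment into u), so the proto-segment is *u.
Position 4: Esran has l, Hidorar has r. Esran preserves l here (none of its changes turn any other segment into l), so the proto-segment is *l.
Position 6: Esran has h, Hidorar has g. Taking the neighbouring segments as reconstructed: Esran h could go back to *k or *h; Hidorar g could go back to *k or *g — the one source consistent with every daughter is *k.
The remaining positions agree across the daughters. Check the candidate against every language:
Esran: *nurlaki
  nurlaki (rule 1 does not apply)
  nurlaki → nurlahi   [unconditioned shift]
  nurlahi → norlahi   [pre-rhotic lowering]
  giving Esran norlahi.
Hidorar: *nurlaki
  nurlaki → nurlagi   [intervocalic voicing]
  nurlagi (rule 2 does not apply)
  nurlagi → nurragi   [unconditioned shift]
  giving Hidorar nurragi.
Only *nurlaki yields all of Esran norlahi, Hidorar nurragi.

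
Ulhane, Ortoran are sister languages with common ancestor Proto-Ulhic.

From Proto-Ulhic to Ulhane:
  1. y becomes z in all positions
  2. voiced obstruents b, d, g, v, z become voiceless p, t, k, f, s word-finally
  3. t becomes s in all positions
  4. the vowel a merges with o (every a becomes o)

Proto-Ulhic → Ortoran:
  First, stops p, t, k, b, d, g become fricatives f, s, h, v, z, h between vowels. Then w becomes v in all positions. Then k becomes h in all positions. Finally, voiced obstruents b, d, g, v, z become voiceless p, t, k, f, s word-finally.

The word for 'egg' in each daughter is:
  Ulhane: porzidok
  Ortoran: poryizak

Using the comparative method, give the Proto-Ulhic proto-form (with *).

*poryidag

Position 4: Ulhane has z, Ortoran has y. Ortoran preserves y here (none of its changes turn any other segment into y), so the proto-segment is *y.
Position 7: Ulhane has o, Ortoran has a. Ortoran preserves a here (none of its changes turn any other segment into a), so the proto-segment is *a.
Position 6: Ulhane has d, Ortoran has z. Ulhane preserves d here (none of its changes turn any other segment into d), so the proto-segment is *d.
Continuing position by position gives *poryidag; check it forward:
Ulhane: *poryidag > porzidag > porzidak > porzidok  (by unconditioned shift, final devoicing, vowel merger)
Ortoran: *poryidag > poryizag > poryizak  (by intervocalic lenition, final devoicing)
No other proto-form is consistent with every reflex, so the reconstruction is *poryidag.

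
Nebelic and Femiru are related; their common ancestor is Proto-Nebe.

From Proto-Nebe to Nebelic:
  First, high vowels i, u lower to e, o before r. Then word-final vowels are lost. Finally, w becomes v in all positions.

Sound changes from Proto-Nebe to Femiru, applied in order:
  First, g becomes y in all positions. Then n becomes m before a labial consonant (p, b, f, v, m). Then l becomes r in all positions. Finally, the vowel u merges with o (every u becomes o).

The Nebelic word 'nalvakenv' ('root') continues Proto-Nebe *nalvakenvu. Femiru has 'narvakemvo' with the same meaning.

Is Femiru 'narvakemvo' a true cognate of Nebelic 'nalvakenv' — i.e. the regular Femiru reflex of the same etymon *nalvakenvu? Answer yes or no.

Derive the expected Femiru reflex of *nalvakenvu:
Femiru: start from *nalvakenvu.
  rule 1: no change — nalvakenvu
  rule 2 (nasal place assimilation): nalvakenvu → nalvakemvu
  rule 3 (unconditioned shift): nalvakemvu → narvakemvu
  rule 4 (vowel merger): narvakemvu → narvakemvo
  ⇒ Femiru narvakemvo
Femiru 'narvakemvo' matches the regular reflex exactly, so the pair is cognate.

yes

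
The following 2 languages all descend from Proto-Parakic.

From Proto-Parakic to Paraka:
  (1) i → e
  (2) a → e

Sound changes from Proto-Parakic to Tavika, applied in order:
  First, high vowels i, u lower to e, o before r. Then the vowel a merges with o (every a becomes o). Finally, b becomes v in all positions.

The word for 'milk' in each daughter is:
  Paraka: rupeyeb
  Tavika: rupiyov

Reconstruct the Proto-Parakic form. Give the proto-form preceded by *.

*rupiyab

Position 6: Paraka has e, Tavika has o. Taking the neighbouring segments as reconstructed: Paraka e could go back to *a or *e or *i; Tavika o could go back to *a or *o — the one source consistent with every daughter is *a.
Position 7: Paraka has b, Tavika has v. Paraka preserves b here (none of its changes turn any other segment into b), so the proto-segment is *b.
Continuing position by position gives *rupiyab; check it forward:
Paraka: *rupiyab > rupeyab > rupeyeb  (by vowel merger, vowel merger)
Tavika: start from *rupiyab.
  rule 1: no change — rupiyab
  rule 2 (vowel merger): rupiyab → rupiyob
  rule 3 (unconditioned shift): rupiyob → rupiyov
  ⇒ Tavika rupiyov
No other proto-form is consistent with every reflex, so the reconstruction is *rupiyab.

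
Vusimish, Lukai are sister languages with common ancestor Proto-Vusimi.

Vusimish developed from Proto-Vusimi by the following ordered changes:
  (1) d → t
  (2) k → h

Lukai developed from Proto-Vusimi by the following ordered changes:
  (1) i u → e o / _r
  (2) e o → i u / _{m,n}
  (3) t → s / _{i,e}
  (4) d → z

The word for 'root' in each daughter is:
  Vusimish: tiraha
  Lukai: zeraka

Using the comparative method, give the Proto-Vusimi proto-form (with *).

Position 1: Vusimish has t, Lukai has z. Taking the neighbouring segments as reconstructed: Vusimish t could go back to *t or *d; Lukai z could go back to *d or *z — the one source consistent with every daughter is *d.
Position 2: Vusimish has i, Lukai has e. Vusimish preserves i here (none of its changes turn any other segment into i), so the proto-segment is *i.
Verify the candidate proto-form against each daughter:
Vusimish: start from *diraka.
  rule 1 (unconditioned shift): diraka → tiraka
  rule 2 (unconditioned shift): tiraka → tiraha
  ⇒ Vusimish tiraha
Lukai: start from *diraka.
  rule 1 (pre-rhotic lowering): diraka → deraka
  rule 2: no change — deraka
  rule 3: no change — deraka
  rule 4 (unconditioned shift): deraka → zeraka
  ⇒ Lukai zeraka
*diraka is the unique common source.

*diraka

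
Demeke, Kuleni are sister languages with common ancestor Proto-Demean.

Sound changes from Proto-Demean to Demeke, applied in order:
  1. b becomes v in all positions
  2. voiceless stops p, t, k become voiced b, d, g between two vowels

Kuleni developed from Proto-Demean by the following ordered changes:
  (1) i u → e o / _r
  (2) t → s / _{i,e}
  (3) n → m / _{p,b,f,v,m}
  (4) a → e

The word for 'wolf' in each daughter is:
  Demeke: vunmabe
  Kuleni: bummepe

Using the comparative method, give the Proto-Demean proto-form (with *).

*bunmape

Position 3: Demeke has n, Kuleni has m. Demeke preserves n here (none of its changes turn any other segment into n), so the proto-segment is *n.
Position 1: Demeke has v, Kuleni has b. Kuleni preserves b here (none of its changes turn any other segment into b), so the proto-segment is *b.
Continuing position by position gives *bunmape; check it forward:
Demeke: *bunmape
  bunmape → vunmape   [unconditioned shift]
  vunmape → vunmabe   [intervocalic voicing]
  giving Demeke vunmabe.
Kuleni: *bunmape
  bunmape (rule 1 does not apply)
  bunmape (rule 2 does not apply)
  bunmape → bummape   [nasal place assimilation]
  bummape → bummepe   [vowel merger]
  giving Kuleni bummepe.
No other proto-form is consistent with every reflex, so the reconstruction is *bunmape.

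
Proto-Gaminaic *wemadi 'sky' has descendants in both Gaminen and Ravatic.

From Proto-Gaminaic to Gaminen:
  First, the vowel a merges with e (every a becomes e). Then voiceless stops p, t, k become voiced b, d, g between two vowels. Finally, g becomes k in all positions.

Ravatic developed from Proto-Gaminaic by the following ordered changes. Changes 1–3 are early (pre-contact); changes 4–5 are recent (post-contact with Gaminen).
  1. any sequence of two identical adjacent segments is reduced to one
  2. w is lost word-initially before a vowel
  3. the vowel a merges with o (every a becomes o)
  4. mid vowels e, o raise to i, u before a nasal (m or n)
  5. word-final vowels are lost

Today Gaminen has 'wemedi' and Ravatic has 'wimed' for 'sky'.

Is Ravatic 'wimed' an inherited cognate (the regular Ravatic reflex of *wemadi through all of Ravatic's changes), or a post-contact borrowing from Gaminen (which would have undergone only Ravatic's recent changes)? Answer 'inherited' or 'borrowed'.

borrowed

If inherited, *wemadi would pass through all of Ravatic's changes:
Ravatic: *wemadi > emadi > emodi > imodi > imod  (by glide loss, vowel merger, pre-nasal raising, apocope)
If borrowed from Gaminen 'wemedi' after the early changes, it would undergo only the recent ones:
  rule 4 (pre-nasal raising): wemedi → wimedi
  rule 5 (apocope): wimedi → wimed
  ⇒ as a loan: wimed
Ravatic 'wimed' matches the loan outcome 'wimed', not the inherited 'imod' — it skipped the early Ravatic changes, so it was borrowed from Gaminen.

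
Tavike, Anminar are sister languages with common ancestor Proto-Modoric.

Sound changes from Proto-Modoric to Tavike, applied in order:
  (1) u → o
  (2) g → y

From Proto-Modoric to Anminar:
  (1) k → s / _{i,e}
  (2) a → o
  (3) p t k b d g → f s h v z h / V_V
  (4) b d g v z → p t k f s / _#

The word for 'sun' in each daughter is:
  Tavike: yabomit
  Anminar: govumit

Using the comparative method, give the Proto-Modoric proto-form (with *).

Position 3: Tavike has b, Anminar has v. Tavike preserves b here (none of its changes turn any other segment into b), so the proto-segment is *b.
Position 1: Tavike has y, Anminar has g. Anminar preserves g here (none of its changes turn any other segment into g), so the proto-segment is *g.
Position 2: Tavike has a, Anminar has o. Tavike preserves a here (none of its changes turn any other segment into a), so the proto-segment is *a.
Continuing position by position gives *gabumit; check it forward:
Tavike: *gabumit > gabomit > yabomit  (by vowel merger, unconditioned shift)
Anminar: *gabumit > gobumit > govumit  (by vowel merger, intervocalic lenition)
*gabumit is the unique common source.

*gabumit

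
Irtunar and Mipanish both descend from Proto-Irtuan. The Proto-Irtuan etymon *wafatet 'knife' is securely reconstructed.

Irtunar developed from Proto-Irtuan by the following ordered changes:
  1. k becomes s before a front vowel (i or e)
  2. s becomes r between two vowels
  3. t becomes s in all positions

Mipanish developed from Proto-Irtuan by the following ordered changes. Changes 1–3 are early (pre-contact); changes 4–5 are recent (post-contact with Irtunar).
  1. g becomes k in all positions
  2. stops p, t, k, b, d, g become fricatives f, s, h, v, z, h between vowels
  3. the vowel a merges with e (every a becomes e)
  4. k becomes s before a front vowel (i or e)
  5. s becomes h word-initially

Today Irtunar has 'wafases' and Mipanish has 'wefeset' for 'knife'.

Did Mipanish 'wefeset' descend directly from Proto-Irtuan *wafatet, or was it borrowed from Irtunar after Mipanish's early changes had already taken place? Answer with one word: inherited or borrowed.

inherited

If inherited, *wafatet would pass through all of Mipanish's changes:
Mipanish: *wafatet
  wafatet (rule 1 does not apply)
  wafatet → wafaset   [intervocalic lenition]
  wafaset → wefeset   [vowel merger]
  wefeset (rule 4 does not apply)
  wefeset (rule 5 does not apply)
  giving Mipanish wefeset.
If borrowed from Irtunar 'wafases' after the early changes, it would undergo only the recent ones:
  rule 4 (palatalisation): no change (wafases)
  rule 5 (debuccalisation): no change (wafases)
  ⇒ as a loan: wafases
Mipanish 'wefeset' matches the inherited outcome exactly, so it is an inherited cognate, not a loan.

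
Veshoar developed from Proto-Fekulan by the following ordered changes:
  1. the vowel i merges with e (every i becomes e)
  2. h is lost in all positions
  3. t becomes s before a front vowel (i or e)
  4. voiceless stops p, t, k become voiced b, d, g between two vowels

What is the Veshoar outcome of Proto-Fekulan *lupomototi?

lubomodose

Veshoar: start from *lupomototi.
  rule 1 (vowel merger): lupomototi → lupomotote
  rule 2: no change — lupomotote
  rule 3 (palatalisation): lupomotote → lupomotose
  rule 4 (intervocalic voicing): lupomotose → lubomodose
  ⇒ Veshoar lubomodose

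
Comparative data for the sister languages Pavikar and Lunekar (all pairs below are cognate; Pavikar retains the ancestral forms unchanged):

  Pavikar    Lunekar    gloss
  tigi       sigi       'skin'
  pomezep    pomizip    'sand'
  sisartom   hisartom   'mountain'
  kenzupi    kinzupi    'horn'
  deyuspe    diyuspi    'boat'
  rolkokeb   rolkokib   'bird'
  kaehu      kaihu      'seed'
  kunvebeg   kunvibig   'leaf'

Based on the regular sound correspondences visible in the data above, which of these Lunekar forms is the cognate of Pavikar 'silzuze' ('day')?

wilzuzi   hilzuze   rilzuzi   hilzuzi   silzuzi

sisartom ~ hisartom — Pavikar s corresponds to Lunekar h word-initially before a front vowel.
deyuspe ~ diyuspi — Pavikar e corresponds to Lunekar i word-finally.
Applying these to Pavikar 'silzuze':
  silzuze → hilzuze   (s→h word-initially before a front vowel)
  hilzuze → hilzuzi   (e→i word-finally)
So the Lunekar cognate is 'hilzuzi'.

hilzuzi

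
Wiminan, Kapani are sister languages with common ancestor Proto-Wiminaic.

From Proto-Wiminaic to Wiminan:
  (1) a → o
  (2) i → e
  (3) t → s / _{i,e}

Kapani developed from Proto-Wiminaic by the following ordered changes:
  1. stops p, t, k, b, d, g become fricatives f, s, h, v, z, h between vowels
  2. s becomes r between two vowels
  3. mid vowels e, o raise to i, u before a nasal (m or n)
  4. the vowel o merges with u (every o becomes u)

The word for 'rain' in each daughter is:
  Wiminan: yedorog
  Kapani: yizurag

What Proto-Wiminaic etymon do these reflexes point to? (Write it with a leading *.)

*yidorag

Position 2: Wiminan has e, Kapani has i. Taking the neighbouring segments as reconstructed: Wiminan e could go back to *e or *i; Kapani i can only go back to *i — the one source consistent with every daughter is *i.
Position 4: Wiminan has o, Kapani has u. Taking the neighbouring segments as reconstructed: Wiminan o could go back to *a or *o; Kapani u could go back to *o or *u — the one source consistent with every daughter is *o.
Verify the candidate proto-form against each daughter:
Wiminan: start from *yidorag.
  rule 1 (vowel merger): yidorag → yidorog
  rule 2 (vowel merger): yidorog → yedorog
  rule 3: no change — yedorog
  ⇒ Wiminan yedorog
Kapani: *yidorag
  yidorag → yizorag   [intervocalic lenition]
  yizorag (rule 2 does not apply)
  yizorag (rule 3 does not apply)
  yizorag → yizurag   [vowel merger]
  giving Kapani yizurag.
*yidorag is the unique common source.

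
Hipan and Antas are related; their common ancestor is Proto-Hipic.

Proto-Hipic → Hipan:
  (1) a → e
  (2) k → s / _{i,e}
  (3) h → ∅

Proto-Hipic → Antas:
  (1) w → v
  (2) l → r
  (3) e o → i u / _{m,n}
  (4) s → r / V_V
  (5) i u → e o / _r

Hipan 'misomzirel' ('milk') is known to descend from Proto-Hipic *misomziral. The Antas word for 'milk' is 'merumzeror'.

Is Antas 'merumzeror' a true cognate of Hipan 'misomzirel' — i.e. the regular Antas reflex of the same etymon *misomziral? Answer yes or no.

Derive the expected Antas reflex of *misomziral:
Antas: *misomziral
  misomziral (rule 1 does not apply)
  misomziral → misomzirar   [unconditioned shift]
  misomzirar → misumzirar   [pre-nasal raising]
  misumzirar → mirumzirar   [rhotacism]
  mirumzirar → merumzerar   [pre-rhotic lowering]
  giving Antas merumzerar.
The regular Antas reflex would be 'merumzerar', but the attested form is 'merumzeror'. The correspondence is irregular, so they are not cognates (the Antas form has a different source).

no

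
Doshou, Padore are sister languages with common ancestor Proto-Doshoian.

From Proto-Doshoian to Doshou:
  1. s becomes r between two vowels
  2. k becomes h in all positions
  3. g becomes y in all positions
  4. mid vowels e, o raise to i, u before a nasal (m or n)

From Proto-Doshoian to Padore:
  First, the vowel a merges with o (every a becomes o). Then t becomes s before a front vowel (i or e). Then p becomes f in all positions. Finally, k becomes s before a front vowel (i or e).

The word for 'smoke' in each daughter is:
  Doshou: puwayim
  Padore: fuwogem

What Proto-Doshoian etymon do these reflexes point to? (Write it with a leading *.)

*puwagem

Position 6: Doshou has i, Padore has e. Padore preserves e here (none of its changes turn any other segment into e), so the proto-segment is *e.
Position 5: Doshou has y, Padore has g. Padore preserves g here (none of its changes turn any other segment into g), so the proto-segment is *g.
This points to *puwagem. Verify forward in each daughter:
Doshou: *puwagem
  puwagem (rule 1 does not apply)
  puwagem (rule 2 does not apply)
  puwagem → puwayem   [unconditioned shift]
  puwayem → puwayim   [pre-nasal raising]
  giving Doshou puwayim.
Padore: start from *puwagem.
  rule 1 (vowel merger): puwagem → puwogem
  rule 2: no change — puwogem
  rule 3 (unconditioned shift): puwogem → fuwogem
  rule 4: no change — fuwogem
  ⇒ Padore fuwogem
No other proto-form is consistent with every reflex, so the reconstruction is *puwagem.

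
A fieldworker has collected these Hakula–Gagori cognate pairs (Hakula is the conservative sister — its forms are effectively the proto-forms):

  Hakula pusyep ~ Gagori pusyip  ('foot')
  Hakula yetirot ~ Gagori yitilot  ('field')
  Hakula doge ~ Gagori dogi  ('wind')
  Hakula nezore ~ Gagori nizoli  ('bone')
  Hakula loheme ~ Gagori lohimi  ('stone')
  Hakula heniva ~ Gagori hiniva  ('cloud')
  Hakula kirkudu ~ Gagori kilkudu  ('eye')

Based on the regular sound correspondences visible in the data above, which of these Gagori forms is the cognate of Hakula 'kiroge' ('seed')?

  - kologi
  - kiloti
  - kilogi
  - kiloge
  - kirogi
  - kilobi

yetirot ~ yitilot — Hakula r corresponds to Gagori l between vowels (before a back vowel).
doge ~ dogi, nezore ~ nizoli — Hakula e corresponds to Gagori i word-finally.
Applying these to Hakula 'kiroge':
  kiroge → kiloge   (r→l between vowels (before a back vowel))
  kiloge → kilogi   (e→i word-finally)
So the Gagori cognate is 'kilogi'.

kilogi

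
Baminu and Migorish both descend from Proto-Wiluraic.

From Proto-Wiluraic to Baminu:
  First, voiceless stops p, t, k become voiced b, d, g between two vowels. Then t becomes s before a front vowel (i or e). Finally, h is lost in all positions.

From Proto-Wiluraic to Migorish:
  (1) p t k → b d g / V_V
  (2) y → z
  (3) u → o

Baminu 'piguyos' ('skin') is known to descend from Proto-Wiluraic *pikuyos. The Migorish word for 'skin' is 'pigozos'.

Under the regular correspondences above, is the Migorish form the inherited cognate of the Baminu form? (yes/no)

Derive the expected Migorish reflex of *pikuyos:
Migorish: start from *pikuyos.
  rule 1 (intervocalic voicing): pikuyos → piguyos
  rule 2 (unconditioned shift): piguyos → piguzos
  rule 3 (vowel merger): piguzos → pigozos
  ⇒ Migorish pigozos
Migorish 'pigozos' matches the regular reflex exactly, so the pair is cognate.

yes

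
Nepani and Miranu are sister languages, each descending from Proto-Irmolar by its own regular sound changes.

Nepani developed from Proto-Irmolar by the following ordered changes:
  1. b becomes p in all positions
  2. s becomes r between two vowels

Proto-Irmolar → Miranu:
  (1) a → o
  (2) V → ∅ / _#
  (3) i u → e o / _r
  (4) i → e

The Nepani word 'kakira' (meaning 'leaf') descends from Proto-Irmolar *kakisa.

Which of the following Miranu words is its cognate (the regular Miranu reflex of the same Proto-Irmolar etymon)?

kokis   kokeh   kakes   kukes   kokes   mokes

kokes

Miranu: *kakisa
  kakisa → kokiso   [vowel merger]
  kokiso → kokis   [apocope]
  kokis (rule 3 does not apply)
  kokis → kokes   [vowel merger]
  giving Miranu kokes.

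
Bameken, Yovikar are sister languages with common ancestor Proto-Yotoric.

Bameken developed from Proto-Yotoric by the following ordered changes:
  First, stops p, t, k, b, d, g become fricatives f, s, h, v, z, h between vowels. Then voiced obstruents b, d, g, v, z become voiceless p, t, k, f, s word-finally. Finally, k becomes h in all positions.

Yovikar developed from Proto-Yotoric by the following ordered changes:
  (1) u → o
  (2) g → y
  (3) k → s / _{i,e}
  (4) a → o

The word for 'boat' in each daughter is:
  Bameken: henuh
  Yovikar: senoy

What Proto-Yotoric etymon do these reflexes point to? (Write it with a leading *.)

Position 5: Bameken has h, Yovikar has y. Taking the neighbouring segments as reconstructed: Bameken h could go back to *k or *g or *h; Yovikar y could go back to *g or *y — the one source consistent with every daughter is *g.
Position 1: Bameken has h, Yovikar has s. Taking the neighbouring segments as reconstructed: Bameken h could go back to *k or *h; Yovikar s could go back to *k or *s — the one source consistent with every daughter is *k.
Verify the candidate proto-form against each daughter:
Bameken: *kenug > kenuk > henuh  (by final devoicing, unconditioned shift)
Yovikar: *kenug > kenog > kenoy > senoy  (by vowel merger, unconditioned shift, palatalisation)
Only *kenug yields all of Bameken henuh, Yovikar senoy.

*kenug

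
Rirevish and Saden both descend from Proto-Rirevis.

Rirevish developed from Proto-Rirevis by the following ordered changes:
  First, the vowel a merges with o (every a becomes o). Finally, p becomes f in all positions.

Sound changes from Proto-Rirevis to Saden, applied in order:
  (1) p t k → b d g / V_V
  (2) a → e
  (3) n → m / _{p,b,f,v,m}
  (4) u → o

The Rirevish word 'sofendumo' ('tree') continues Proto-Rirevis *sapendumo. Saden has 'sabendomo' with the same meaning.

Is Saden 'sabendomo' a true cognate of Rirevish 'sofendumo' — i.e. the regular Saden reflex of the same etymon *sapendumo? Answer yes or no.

no

Derive the expected Saden reflex of *sapendumo:
Saden: *sapendumo
  sapendumo → sabendumo   [intervocalic voicing]
  sabendumo → sebendumo   [vowel merger]
  sebendumo (rule 3 does not apply)
  sebendumo → sebendomo   [vowel merger]
  giving Saden sebendomo.
The regular Saden reflex would be 'sebendomo', but the attested form is 'sabendomo'. The correspondence is irregular, so they are not cognates (the Saden form has a different source).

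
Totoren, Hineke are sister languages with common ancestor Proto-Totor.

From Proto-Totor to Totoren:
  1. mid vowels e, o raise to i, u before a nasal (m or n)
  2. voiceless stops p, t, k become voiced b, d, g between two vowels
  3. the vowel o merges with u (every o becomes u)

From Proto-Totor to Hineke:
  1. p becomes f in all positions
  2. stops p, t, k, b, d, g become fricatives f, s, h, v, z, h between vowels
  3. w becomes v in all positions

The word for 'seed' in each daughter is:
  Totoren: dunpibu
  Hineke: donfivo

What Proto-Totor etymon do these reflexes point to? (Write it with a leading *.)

Position 6: Totoren has b, Hineke has v. Taking the neighbouring segments as reconstructed: Totoren b could go back to *p or *b; Hineke v could go back to *b or *v or *w — the one source consistent with every daughter is *b.
Position 2: Totoren has u, Hineke has o. Hineke preserves o here (none of its changes turn any other segment into o), so the proto-segment is *o.
Verify the candidate proto-form against each daughter:
Totoren: *donpibo > dunpibo > dunpibu  (by pre-nasal raising, vowel merger)
Hineke: start from *donpibo.
  rule 1 (unconditioned shift): donpibo → donfibo
  rule 2 (intervocalic lenition): donfibo → donfivo
  rule 3: no change — donfivo
  ⇒ Hineke donfivo
No other proto-form is consistent with every reflex, so the reconstruction is *donpibo.

*donpibo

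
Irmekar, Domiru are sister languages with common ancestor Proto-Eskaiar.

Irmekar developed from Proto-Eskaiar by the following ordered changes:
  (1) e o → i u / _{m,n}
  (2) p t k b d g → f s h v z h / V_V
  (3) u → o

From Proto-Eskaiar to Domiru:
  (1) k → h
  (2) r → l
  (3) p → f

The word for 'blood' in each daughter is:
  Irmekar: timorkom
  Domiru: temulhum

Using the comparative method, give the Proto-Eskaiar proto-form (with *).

*temurkum

Position 6: Irmekar has k, Domiru has h. Irmekar preserves k here (none of its changes turn any other segment into k), so the proto-segment is *k.
Position 5: Irmekar has r, Domiru has l. Irmekar preserves r here (none of its changes turn any other segment into r), so the proto-segment is *r.
Position 4: Irmekar has o, Domiru has u. Domiru preserves u here (none of its changes turn any other segment into u), so the proto-segment is *u.
This points to *temurkum. Verify forward in each daughter:
Irmekar: start from *temurkum.
  rule 1 (pre-nasal raising): temurkum → timurkum
  rule 2: no change — timurkum
  rule 3 (vowel merger): timurkum → timorkom
  ⇒ Irmekar timorkom
Domiru: *temurkum > temurhum > temulhum  (by unconditioned shift, unconditioned shift)
No other proto-form is consistent with every reflex, so the reconstruction is *temurkum.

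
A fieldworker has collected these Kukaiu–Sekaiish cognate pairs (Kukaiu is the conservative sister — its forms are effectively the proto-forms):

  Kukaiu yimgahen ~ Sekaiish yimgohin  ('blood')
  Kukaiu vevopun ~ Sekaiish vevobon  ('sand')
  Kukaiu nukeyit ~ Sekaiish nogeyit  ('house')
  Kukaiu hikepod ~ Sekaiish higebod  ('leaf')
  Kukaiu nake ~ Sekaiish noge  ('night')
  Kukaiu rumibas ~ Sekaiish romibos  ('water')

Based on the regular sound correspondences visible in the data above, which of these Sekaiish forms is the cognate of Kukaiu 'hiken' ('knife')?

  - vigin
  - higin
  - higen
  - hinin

higin

nukeyit ~ nogeyit, hikepod ~ higebod — Kukaiu k corresponds to Sekaiish g between vowels (before a front vowel).
yimgahen ~ yimgohin — Kukaiu e corresponds to Sekaiish i after a consonant, before a nasal.
Applying these to Kukaiu 'hiken':
  hiken → higen   (k→g between vowels (before a front vowel))
  higen → higin   (e→i after a consonant, before a nasal)
So the Sekaiish cognate is 'higin'.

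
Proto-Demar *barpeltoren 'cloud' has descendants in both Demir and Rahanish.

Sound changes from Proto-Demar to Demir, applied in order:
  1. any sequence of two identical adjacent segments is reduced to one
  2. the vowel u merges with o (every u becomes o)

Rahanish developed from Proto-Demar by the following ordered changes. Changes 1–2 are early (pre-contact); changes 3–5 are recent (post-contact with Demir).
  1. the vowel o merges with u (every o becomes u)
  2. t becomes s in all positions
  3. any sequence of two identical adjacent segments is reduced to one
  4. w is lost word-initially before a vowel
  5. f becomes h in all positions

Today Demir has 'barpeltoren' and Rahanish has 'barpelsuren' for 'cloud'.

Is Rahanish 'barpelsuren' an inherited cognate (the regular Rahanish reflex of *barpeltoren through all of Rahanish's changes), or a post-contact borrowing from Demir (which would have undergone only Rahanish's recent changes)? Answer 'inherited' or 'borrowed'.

inherited

If inherited, *barpeltoren would pass through all of Rahanish's changes:
Rahanish: *barpeltoren > barpelturen > barpelsuren  (by vowel merger, unconditioned shift)
If borrowed from Demir 'barpeltoren' after the early changes, it would undergo only the recent ones:
  rule 3 (degemination): no change (barpeltoren)
  rule 4 (glide loss): no change (barpeltoren)
  rule 5 (unconditioned shift): no change (barpeltoren)
  ⇒ as a loan: barpeltoren
Rahanish 'barpelsuren' matches the inherited outcome exactly, so it is an inherited cognate, not a loan.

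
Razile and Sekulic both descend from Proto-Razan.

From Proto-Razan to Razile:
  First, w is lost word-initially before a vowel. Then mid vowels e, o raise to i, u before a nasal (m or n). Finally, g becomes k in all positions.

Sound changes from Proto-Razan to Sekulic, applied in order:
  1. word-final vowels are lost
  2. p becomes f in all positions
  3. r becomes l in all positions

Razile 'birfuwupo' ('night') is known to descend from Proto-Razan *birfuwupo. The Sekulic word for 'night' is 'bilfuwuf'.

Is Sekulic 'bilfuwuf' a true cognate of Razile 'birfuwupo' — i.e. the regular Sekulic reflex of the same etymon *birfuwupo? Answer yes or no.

Derive the expected Sekulic reflex of *birfuwupo:
Sekulic: *birfuwupo > birfuwup > birfuwuf > bilfuwuf  (by apocope, unconditioned shift, unconditioned shift)
Sekulic 'bilfuwuf' matches the regular reflex exactly, so the pair is cognate.

yes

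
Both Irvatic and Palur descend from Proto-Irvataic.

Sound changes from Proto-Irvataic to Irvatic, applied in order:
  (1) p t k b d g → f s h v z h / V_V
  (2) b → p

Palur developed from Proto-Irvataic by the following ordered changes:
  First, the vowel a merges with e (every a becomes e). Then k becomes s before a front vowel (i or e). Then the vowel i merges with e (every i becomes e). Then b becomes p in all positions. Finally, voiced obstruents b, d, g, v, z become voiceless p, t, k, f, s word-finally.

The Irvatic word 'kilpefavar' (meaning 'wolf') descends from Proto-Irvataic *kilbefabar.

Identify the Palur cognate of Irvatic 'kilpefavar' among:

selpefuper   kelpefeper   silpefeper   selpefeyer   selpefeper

selpefeper

Palur: *kilbefabar > kilbefeber > silbefeber > selbefeber > selpefeper  (by vowel merger, palatalisation, vowel merger, unconditioned shift)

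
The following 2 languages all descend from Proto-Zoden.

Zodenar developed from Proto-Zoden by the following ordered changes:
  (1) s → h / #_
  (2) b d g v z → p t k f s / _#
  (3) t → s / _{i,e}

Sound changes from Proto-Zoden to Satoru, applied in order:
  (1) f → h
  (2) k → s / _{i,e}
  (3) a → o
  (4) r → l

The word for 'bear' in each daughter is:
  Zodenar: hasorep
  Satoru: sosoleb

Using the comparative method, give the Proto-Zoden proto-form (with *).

*sasoreb

Position 5: Zodenar has r, Satoru has l. Zodenar preserves r here (none of its changes turn any other segment into r), so the proto-segment is *r.
Position 2: Zodenar has a, Satoru has o. Zodenar preserves a here (none of its changes turn any other segment into a), so the proto-segment is *a.
Continuing position by position gives *sasoreb; check it forward:
Zodenar: *sasoreb
  sasoreb → hasoreb   [debuccalisation]
  hasoreb → hasorep   [final devoicing]
  hasorep (rule 3 does not apply)
  giving Zodenar hasorep.
Satoru: start from *sasoreb.
  rule 1: no change — sasoreb
  rule 2: no change — sasoreb
  rule 3 (vowel merger): sasoreb → sosoreb
  rule 4 (unconditioned shift): sosoreb → sosoleb
  ⇒ Satoru sosoleb
Only *sasoreb yields all of Zodenar hasorep, Satoru sosoleb.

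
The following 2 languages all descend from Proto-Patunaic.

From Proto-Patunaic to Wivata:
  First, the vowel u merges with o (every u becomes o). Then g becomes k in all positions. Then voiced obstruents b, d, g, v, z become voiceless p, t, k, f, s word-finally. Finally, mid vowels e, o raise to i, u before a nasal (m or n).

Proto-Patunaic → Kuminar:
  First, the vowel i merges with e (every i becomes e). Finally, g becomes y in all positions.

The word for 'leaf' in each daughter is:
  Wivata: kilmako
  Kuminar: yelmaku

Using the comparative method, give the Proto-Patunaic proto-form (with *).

Position 2: Wivata has i, Kuminar has e. Taking the neighbouring segments as reconstructed: Wivata i can only go back to *i; Kuminar e could go back to *e or *i — the one source consistent with every daughter is *i.
Position 7: Wivata has o, Kuminar has u. Kuminar preserves u here (none of its changes turn any other segment into u), so the proto-segment is *u.
This points to *gilmaku. Verify forward in each daughter:
Wivata: *gilmaku > gilmako > kilmako  (by vowel merger, unconditioned shift)
Kuminar: *gilmaku
  gilmaku → gelmaku   [vowel merger]
  gelmaku → yelmaku   [unconditioned shift]
  giving Kuminar yelmaku.
Only *gilmaku yields all of Wivata kilmako, Kuminar yelmaku.

*gilmaku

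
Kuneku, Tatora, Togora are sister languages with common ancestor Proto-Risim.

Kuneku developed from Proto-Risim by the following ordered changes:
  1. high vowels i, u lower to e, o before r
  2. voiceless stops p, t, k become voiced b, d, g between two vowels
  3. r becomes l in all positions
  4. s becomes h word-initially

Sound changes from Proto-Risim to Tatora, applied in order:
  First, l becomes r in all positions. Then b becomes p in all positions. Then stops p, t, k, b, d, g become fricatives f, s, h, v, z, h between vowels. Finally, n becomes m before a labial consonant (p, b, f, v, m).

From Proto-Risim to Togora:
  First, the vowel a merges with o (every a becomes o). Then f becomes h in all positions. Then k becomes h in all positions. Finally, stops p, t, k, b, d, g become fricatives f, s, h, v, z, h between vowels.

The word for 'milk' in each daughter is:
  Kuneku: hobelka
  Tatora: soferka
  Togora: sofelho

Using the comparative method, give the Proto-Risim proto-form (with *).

Position 5: Kuneku has l, Tatora has r, Togora has l. Togora preserves l here (none of its changes turn any other segment into l), so the proto-segment is *l.
Position 7: Kuneku has a, Tatora has a, Togora has o. Kuneku preserves a here (none of its changes turn any other segment into a), so the proto-segment is *a.
Position 3: Kuneku has b, Tatora has f, Togora has f. In Togora, f can only continue *p, so the proto-segment is *p.
This points to *sopelka. Verify forward in each daughter:
Kuneku: start from *sopelka.
  rule 1: no change — sopelka
  rule 2 (intervocalic voicing): sopelka → sobelka
  rule 3: no change — sobelka
  rule 4 (debuccalisation): sobelka → hobelka
  ⇒ Kuneku hobelka
Tatora: *sopelka
  sopelka → soperka   [unconditioned shift]
  soperka (rule 2 does not apply)
  soperka → soferka   [intervocalic lenition]
  soferka (rule 4 does not apply)
  giving Tatora soferka.
Togora: *sopelka
  sopelka → sopelko   [vowel merger]
  sopelko (rule 2 does not apply)
  sopelko → sopelho   [unconditioned shift]
  sopelho → sofelho   [intervocalic lenition]
  giving Togora sofelho.
No other proto-form is consistent with every reflex, so the reconstruction is *sopelka.

*sopelka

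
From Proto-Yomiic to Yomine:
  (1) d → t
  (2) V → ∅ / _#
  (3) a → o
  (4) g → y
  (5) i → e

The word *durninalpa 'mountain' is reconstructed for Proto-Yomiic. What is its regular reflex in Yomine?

Yomine: start from *durninalpa.
  rule 1 (unconditioned shift): durninalpa → turninalpa
  rule 2 (apocope): turninalpa → turninalp
  rule 3 (vowel merger): turninalp → turninolp
  rule 4: no change — turninolp
  rule 5 (vowel merger): turninolp → turnenolp
  ⇒ Yomine turnenolp

turnenolp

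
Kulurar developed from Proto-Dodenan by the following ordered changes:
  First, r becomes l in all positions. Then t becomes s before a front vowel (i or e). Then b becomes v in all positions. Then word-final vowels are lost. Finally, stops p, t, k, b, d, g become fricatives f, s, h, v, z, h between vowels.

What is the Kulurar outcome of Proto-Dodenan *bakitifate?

Kulurar: *bakitifate > bakisifase > vakisifase > vakisifas > vahisifas  (by palatalisation, unconditioned shift, apocope, intervocalic lenition)

vahisifas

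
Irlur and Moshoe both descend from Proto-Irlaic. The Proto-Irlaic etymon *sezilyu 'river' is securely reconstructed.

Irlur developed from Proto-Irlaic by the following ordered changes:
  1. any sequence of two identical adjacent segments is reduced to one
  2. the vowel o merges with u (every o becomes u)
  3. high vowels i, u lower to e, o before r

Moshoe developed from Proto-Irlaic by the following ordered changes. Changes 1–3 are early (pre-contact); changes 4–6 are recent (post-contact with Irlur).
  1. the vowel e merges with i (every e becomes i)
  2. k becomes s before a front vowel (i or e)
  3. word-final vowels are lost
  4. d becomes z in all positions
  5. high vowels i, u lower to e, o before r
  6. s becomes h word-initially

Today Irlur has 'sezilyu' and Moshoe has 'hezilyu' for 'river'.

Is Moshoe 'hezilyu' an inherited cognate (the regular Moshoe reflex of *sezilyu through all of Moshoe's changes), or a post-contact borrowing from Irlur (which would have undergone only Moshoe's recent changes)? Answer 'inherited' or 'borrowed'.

borrowed

If inherited, *sezilyu would pass through all of Moshoe's changes:
Moshoe: *sezilyu > sizilyu > sizily > hizily  (by vowel merger, apocope, debuccalisation)
If borrowed from Irlur 'sezilyu' after the early changes, it would undergo only the recent ones:
  rule 4 (unconditioned shift): no change (sezilyu)
  rule 5 (pre-rhotic lowering): no change (sezilyu)
  rule 6 (debuccalisation): sezilyu → hezilyu
  ⇒ as a loan: hezilyu
Moshoe 'hezilyu' matches the loan outcome 'hezilyu', not the inherited 'hizily' — it skipped the early Moshoe changes, so it was borrowed from Irlur.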